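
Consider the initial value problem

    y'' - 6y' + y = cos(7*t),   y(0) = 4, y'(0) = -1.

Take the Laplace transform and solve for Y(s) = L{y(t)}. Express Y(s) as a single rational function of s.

Y(s) = (4*s^3 - 25*s^2 + 197*s - 1225)/(s^4 - 6*s^3 + 50*s^2 - 294*s + 49)

Take the Laplace transform of both sides.
Using L{y''} = s^2 Y - s·y(0) - y'(0) and L{y'} = sY - y(0), with y(0) = 4, y'(0) = -1, the left side becomes (s^2 - 6*s + 1)Y - (4*s - 25).
The right side is L{cos(7*t)} = s/(s^2 + 49).
So (s^2 - 6*s + 1)Y = s/(s^2 + 49) + (4*s - 25).
Solve for Y(s) and write it as one ratio of polynomials.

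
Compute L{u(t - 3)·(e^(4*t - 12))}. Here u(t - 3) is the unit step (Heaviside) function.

By the second shifting theorem, L{u(t - c)·g(t - c)} = e^(-cs)·H(s) with c = 3 and H(s) = L{g(t)}.
L{e^(4t)} = 1/(s - 4).

exp(-3*s)/(s - 4)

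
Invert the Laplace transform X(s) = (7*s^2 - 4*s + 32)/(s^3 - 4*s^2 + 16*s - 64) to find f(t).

f(t) = 4*exp(4*t) + 2*sin(4*t) + 3*cos(4*t)

Factor the denominator: s^3 - 4*s^2 + 16*s - 64 = (s - 4)*(s^2 + 16).
Partial fraction decomposition gives [4/(s - 4)] + [3*s/(s^2 + 16)] + [8/(s^2 + 16)].
Invert each term: 4/(s - 4) ↔ 4e^(4t); 3·s/(s^2 + 16) ↔ 3cos(4t); 2·4/(s^2 + 16) ↔ 2sin(4t).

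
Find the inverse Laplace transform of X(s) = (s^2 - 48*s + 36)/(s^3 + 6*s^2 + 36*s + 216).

-4*sin(6*t) - 4*cos(6*t) + 5*exp(-6*t)

Factor the denominator: s^3 + 6*s^2 + 36*s + 216 = (s + 6)*(s^2 + 36).
Partial fraction decomposition gives [5/(s + 6)] + [-4*s/(s^2 + 36)] + [-24/(s^2 + 36)].
Invert each term: 5/(s + 6) ↔ 5e^(-6t); -4·s/(s^2 + 36) ↔ -4cos(6t); -4·6/(s^2 + 36) ↔ -4sin(6t).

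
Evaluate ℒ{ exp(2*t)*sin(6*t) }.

L{sin(6t)} = 6/(s^2 + 36).
By the first shifting theorem, multiplying by e^(2t) replaces s with s - 2.

6/((s - 2)^2 + 36)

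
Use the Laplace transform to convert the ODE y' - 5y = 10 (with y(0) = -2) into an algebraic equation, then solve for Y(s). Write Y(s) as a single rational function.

Y(s) = -2/s

Take the Laplace transform of both sides.
Using L{y'} = sY - y(0) = sY - (-2), the left side becomes (s - 5)Y - (-2).
The right side is L{10} = 10/s.
So (s - 5)Y = 10/s + (-2).
Divide through and combine into a single rational function.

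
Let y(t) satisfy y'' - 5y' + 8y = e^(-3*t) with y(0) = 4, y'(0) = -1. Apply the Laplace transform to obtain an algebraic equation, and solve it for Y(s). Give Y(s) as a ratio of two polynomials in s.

Y(s) = (4*s^2 - 9*s - 62)/(s^3 - 2*s^2 - 7*s + 24)

Transform both sides with L{·}.
The derivative rules (L{y''} = s^2 Y - s·y(0) - y'(0) and L{y'} = sY - y(0), with y(0) = 4, y'(0) = -1) turn the left side into (s^2 - 5*s + 8)Y - (4*s - 21).
The right side is L{e^(-3*t)} = 1/(s + 3).
So (s^2 - 5*s + 8)Y = 1/(s + 3) + (4*s - 21).
Isolate Y and clear denominators.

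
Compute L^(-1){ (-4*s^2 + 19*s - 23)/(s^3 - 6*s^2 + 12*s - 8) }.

-t^2*exp(2*t)/2 + 3*t*exp(2*t) - 4*exp(2*t)

Factor the denominator: s^3 - 6*s^2 + 12*s - 8 = (s - 2)^3.
Partial fraction decomposition gives [-4/(s - 2)] + [3/(s - 2)^2] + [-1/(s - 2)^3].
Invert each term: -4/(s - 2) ↔ -4e^(2t); 3/(s - 2)^2 ↔ 3t·e^(2t); -1/(s - 2)^3 ↔ (-1/2)t^2·e^(2t).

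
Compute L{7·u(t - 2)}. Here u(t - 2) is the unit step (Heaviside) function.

7*exp(-2*s)/s

By the second shifting theorem, L{u(t - c)·g(t - c)} = e^(-cs)·G(s) with c = 2 and G(s) = L{g(t)}.
L{7} = 7/s.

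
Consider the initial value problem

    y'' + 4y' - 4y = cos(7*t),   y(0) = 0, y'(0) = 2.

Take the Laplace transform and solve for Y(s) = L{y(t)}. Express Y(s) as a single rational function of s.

Take the Laplace transform of both sides.
The derivative rules (L{y''} = s^2 Y - s·y(0) - y'(0) and L{y'} = sY - y(0), with y(0) = 0, y'(0) = 2) turn the left side into (s^2 + 4*s - 4)Y - (2).
The right side is L{cos(7*t)} = s/(s^2 + 49).
So (s^2 + 4*s - 4)Y = s/(s^2 + 49) + (2).
Isolate Y and clear denominators.

Y(s) = (2*s^2 + s + 98)/(s^4 + 4*s^3 + 45*s^2 + 196*s - 196)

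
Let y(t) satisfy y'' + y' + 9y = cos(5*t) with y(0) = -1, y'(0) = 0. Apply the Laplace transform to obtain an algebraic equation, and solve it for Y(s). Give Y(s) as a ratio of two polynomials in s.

Y(s) = (-s^3 - s^2 - 24*s - 25)/(s^4 + s^3 + 34*s^2 + 25*s + 225)

Transform both sides with L{·}.
Using L{y''} = s^2 Y - s·y(0) - y'(0) and L{y'} = sY - y(0), with y(0) = -1, y'(0) = 0, the left side becomes (s^2 + s + 9)Y - (-s - 1).
The right side is L{cos(5*t)} = s/(s^2 + 25).
So (s^2 + s + 9)Y = s/(s^2 + 25) + (-s - 1).
Isolate Y and clear denominators.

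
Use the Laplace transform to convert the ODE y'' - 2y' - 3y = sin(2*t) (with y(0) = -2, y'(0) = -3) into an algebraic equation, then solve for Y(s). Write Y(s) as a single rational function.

Y(s) = (-2*s^3 + s^2 - 8*s + 6)/(s^4 - 2*s^3 + s^2 - 8*s - 12)

Transform both sides with L{·}.
Using L{y''} = s^2 Y - s·y(0) - y'(0) and L{y'} = sY - y(0), with y(0) = -2, y'(0) = -3, the left side becomes (s^2 - 2*s - 3)Y - (-2*s + 1).
The right side is L{sin(2*t)} = 2/(s^2 + 4).
So (s^2 - 2*s - 3)Y = 2/(s^2 + 4) + (-2*s + 1).
Isolate Y and clear denominators.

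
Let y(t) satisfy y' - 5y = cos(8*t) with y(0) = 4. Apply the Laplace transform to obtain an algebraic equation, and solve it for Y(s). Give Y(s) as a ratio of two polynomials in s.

Y(s) = (4*s^2 + s + 256)/(s^3 - 5*s^2 + 64*s - 320)

Laplace-transform each side.
The derivative rules (L{y'} = sY - y(0) = sY - 4) turn the left side into (s - 5)Y - (4).
The right side is L{cos(8*t)} = s/(s^2 + 64).
So (s - 5)Y = s/(s^2 + 64) + (4).
Solve for Y(s) and write it as one ratio of polynomials.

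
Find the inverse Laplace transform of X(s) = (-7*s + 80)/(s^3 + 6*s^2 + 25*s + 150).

sin(5*t) - 2*cos(5*t) + 2*exp(-6*t)

Factor the denominator: s^3 + 6*s^2 + 25*s + 150 = (s + 6)*(s^2 + 25).
Partial fraction decomposition gives [2/(s + 6)] + [-2*s/(s^2 + 25)] + [5/(s^2 + 25)].
Invert each term: 2/(s + 6) ↔ 2e^(-6t); -2·s/(s^2 + 25) ↔ -2cos(5t); 1·5/(s^2 + 25) ↔ sin(5t).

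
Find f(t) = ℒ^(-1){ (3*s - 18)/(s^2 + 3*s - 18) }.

Factor the denominator: s^2 + 3*s - 18 = (s - 3)*(s + 6).
Partial fraction decomposition gives [-1/(s - 3)] + [4/(s + 6)].
Invert each term: -1/(s - 3) ↔ -e^(3t); 4/(s + 6) ↔ 4e^(-6t).

f(t) = -exp(3*t) + 4*exp(-6*t)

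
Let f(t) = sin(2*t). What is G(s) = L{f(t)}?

G(s) = 2/(s^2 + 4)

L{sin(2t)} = 2/(s^2 + 4).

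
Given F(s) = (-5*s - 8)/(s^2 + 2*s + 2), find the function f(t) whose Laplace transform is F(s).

Complete the square in the denominator: s^2 + 2*s + 2 = (s + 1)^2 + 1^2.
Split the numerator to match: -5*s - 8 = -5·(s + 1) - 3·1.
Invert each term: -5·(s + 1)/((s + 1)^2 + 1) ↔ -5e^(-t)cos(t); -3·1/((s + 1)^2 + 1) ↔ -3e^(-t)sin(t).

f(t) = -3*exp(-t)*sin(t) - 5*exp(-t)*cos(t)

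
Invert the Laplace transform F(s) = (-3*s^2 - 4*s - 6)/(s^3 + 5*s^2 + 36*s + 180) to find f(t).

Factor the denominator: s^3 + 5*s^2 + 36*s + 180 = (s + 5)*(s^2 + 36).
Partial fraction decomposition gives [-1/(s + 5)] + [-2*s/(s^2 + 36)] + [6/(s^2 + 36)].
Invert each term: -1/(s + 5) ↔ -e^(-5t); -2·s/(s^2 + 36) ↔ -2cos(6t); 1·6/(s^2 + 36) ↔ sin(6t).

f(t) = sin(6*t) - 2*cos(6*t) - exp(-5*t)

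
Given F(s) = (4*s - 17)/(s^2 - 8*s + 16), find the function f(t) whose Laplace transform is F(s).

Factor the denominator: s^2 - 8*s + 16 = (s - 4)^2.
Partial fraction decomposition gives [4/(s - 4)] + [-1/(s - 4)^2].
Invert each term: 4/(s - 4) ↔ 4e^(4t); -1/(s - 4)^2 ↔ -t·e^(4t).

f(t) = -t*exp(4*t) + 4*exp(4*t)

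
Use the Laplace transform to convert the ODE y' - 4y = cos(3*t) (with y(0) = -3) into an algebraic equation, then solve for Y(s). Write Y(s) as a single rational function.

Take the Laplace transform of both sides.
Using L{y'} = sY - y(0) = sY - (-3), the left side becomes (s - 4)Y - (-3).
The right side is L{cos(3*t)} = s/(s^2 + 9).
So (s - 4)Y = s/(s^2 + 9) + (-3).
Divide through and combine into a single rational function.

Y(s) = (-3*s^2 + s - 27)/(s^3 - 4*s^2 + 9*s - 36)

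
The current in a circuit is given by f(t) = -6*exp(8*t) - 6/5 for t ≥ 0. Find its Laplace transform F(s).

F(s) = -6/(s - 8) - 6/(5*s)

The transform is linear, so treat each term independently.
(-6)·[L{e^(8t)} = 1/(s - 8)]; L{-6/5} = (-6/5)/s.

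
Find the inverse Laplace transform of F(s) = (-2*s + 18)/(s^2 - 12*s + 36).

Factor the denominator: s^2 - 12*s + 36 = (s - 6)^2.
Partial fraction decomposition gives [-2/(s - 6)] + [6/(s - 6)^2].
Invert each term: -2/(s - 6) ↔ -2e^(6t); 6/(s - 6)^2 ↔ 6t·e^(6t).

6*t*exp(6*t) - 2*exp(6*t)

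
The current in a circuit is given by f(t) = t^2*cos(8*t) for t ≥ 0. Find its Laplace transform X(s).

L{cos(8t)} = s/(s^2 + 64).
Then apply L{t^2·g(t)} = (-1)^2 d^2/ds^2[G(s)] with G(s) = s/(s^2 + 64):
differentiating 2 times and applying the sign gives 2*s*(s^2 - 192)/(s^2 + 64)^3.

X(s) = 2*s*(s^2 - 192)/(s^2 + 64)^3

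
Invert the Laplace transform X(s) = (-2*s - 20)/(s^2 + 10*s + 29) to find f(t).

f(t) = -5*exp(-5*t)*sin(2*t) - 2*exp(-5*t)*cos(2*t)

Complete the square in the denominator: s^2 + 10*s + 29 = (s + 5)^2 + 2^2.
Split the numerator to match: -2*s - 20 = -2·(s + 5) - 5·2.
Invert each term: -2·(s + 5)/((s + 5)^2 + 4) ↔ -2e^(-5t)cos(2t); -5·2/((s + 5)^2 + 4) ↔ -5e^(-5t)sin(2t).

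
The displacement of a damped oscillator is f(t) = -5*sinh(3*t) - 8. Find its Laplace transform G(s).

The transform is linear, so treat each term independently.
(-5)·[L{sinh(3t)} = 3/(s^2 - 9)]; L{-8} = -8/s.

G(s) = -15/(s^2 - 9) - 8/s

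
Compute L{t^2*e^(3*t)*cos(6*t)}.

L{cos(6t)} = s/(s^2 + 36).
Multiplying by e^(3t) shifts s → s - 3, so L{e^(3*t)*cos(6*t)} = (s - 3)/((s - 3)^2 + 36).
Then apply L{t^2·g(t)} = (-1)^2 d^2/ds^2[G(s)] with G(s) = (s - 3)/((s - 3)^2 + 36):
differentiating 2 times and applying the sign gives 2*(s - 3)*(s^2 - 6*s - 99)/(s^2 - 6*s + 45)^3.

2*(s - 3)*(s^2 - 6*s - 99)/(s^2 - 6*s + 45)^3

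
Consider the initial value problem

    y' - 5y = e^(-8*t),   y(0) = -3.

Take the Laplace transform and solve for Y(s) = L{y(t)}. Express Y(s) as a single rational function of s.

Y(s) = (-3*s - 23)/(s^2 + 3*s - 40)

Transform both sides with L{·}.
The derivative rules (L{y'} = sY - y(0) = sY - (-3)) turn the left side into (s - 5)Y - (-3).
The right side is L{e^(-8*t)} = 1/(s + 8).
So (s - 5)Y = 1/(s + 8) + (-3).
Solve for Y(s) and write it as one ratio of polynomials.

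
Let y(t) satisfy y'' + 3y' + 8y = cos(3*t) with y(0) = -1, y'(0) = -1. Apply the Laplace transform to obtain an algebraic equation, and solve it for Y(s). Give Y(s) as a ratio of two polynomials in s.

Take the Laplace transform of both sides.
With L{y''} = s^2 Y - s·y(0) - y'(0) and L{y'} = sY - y(0), with y(0) = -1, y'(0) = -1: the LHS transforms to (s^2 + 3*s + 8)Y - (-s - 4).
The right side is L{cos(3*t)} = s/(s^2 + 9).
So (s^2 + 3*s + 8)Y = s/(s^2 + 9) + (-s - 4).
Solve for Y(s) and write it as one ratio of polynomials.

Y(s) = (-s^3 - 4*s^2 - 8*s - 36)/(s^4 + 3*s^3 + 17*s^2 + 27*s + 72)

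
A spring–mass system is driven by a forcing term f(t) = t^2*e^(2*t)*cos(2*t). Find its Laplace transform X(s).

L{cos(2t)} = s/(s^2 + 4).
Multiplying by e^(2t) shifts s → s - 2, so L{e^(2*t)*cos(2*t)} = (s - 2)/((s - 2)^2 + 4).
Then apply L{t^2·g(t)} = (-1)^2 d^2/ds^2[G(s)] with G(s) = (s - 2)/((s - 2)^2 + 4):
differentiating 2 times and applying the sign gives 2*(s - 2)*(s^2 - 4*s - 8)/(s^2 - 4*s + 8)^3.

X(s) = 2*(s - 2)*(s^2 - 4*s - 8)/(s^2 - 4*s + 8)^3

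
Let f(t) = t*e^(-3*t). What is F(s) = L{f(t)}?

L{e^(-3t)} = 1/(s + 3).
Then apply L{t·g(t)} = -d/ds[G(s)] with G(s) = 1/(s + 3):
differentiating 1 time and applying the sign gives (s + 3)^(-2).

F(s) = (s + 3)^(-2)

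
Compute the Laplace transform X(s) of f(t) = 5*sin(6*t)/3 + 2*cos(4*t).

X(s) = 2*s/(s^2 + 16) + 10/(s^2 + 36)

Apply the Laplace transform termwise.
(2)·[L{cos(4t)} = s/(s^2 + 16)]; (5/3)·[L{sin(6t)} = 6/(s^2 + 36)].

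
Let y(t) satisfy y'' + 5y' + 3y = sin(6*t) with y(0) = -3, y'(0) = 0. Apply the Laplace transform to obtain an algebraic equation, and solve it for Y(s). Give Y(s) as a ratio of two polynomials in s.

Y(s) = (-3*s^3 - 15*s^2 - 108*s - 534)/(s^4 + 5*s^3 + 39*s^2 + 180*s + 108)

Take the Laplace transform of both sides.
Using L{y''} = s^2 Y - s·y(0) - y'(0) and L{y'} = sY - y(0), with y(0) = -3, y'(0) = 0, the left side becomes (s^2 + 5*s + 3)Y - (-3*s - 15).
The right side is L{sin(6*t)} = 6/(s^2 + 36).
So (s^2 + 5*s + 3)Y = 6/(s^2 + 36) + (-3*s - 15).
Isolate Y and clear denominators.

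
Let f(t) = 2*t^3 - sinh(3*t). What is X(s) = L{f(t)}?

Apply the Laplace transform termwise.
(-1)·[L{sinh(3t)} = 3/(s^2 - 9)]; (2)·[L{t^3} = 3!/s^4 = 6/s^4].

X(s) = -3/(s^2 - 9) + 12/s^4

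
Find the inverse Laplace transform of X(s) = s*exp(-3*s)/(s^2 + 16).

The factor e^(-3s) signals a time shift by c = 3 (second shifting theorem).
L{cos(4t)} = s/(s^2 + 16), so L^-1{s/(s^2 + 16)} = cos(4*t).
Hence the inverse is u(t - 3) times that function evaluated at t - 3.

Heaviside(t - 3)*(cos(4*t - 12))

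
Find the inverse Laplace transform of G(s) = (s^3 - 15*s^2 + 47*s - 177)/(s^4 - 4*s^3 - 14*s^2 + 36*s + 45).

-2*exp(5*t) + 3*exp(3*t) - 5*exp(-t) + 5*exp(-3*t)

Factor the denominator: s^4 - 4*s^3 - 14*s^2 + 36*s + 45 = (s - 5)*(s - 3)*(s + 1)*(s + 3).
Partial fraction decomposition gives [-2/(s - 5)] + [3/(s - 3)] + [-5/(s + 1)] + [5/(s + 3)].
Invert each term: -2/(s - 5) ↔ -2e^(5t); 3/(s - 3) ↔ 3e^(3t); -5/(s + 1) ↔ -5e^(-t); 5/(s + 3) ↔ 5e^(-3t).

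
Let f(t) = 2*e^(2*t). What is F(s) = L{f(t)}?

F(s) = 2/(s - 2)

L{2} = 2/s.
By the first shifting theorem, multiplying by e^(2t) replaces s with s - 2.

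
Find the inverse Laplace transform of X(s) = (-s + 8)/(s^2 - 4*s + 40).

Complete the square in the denominator: s^2 - 4*s + 40 = (s - 2)^2 + 6^2.
Split the numerator to match: -s + 8 = -1·(s - 2) + 1·6.
Invert each term: -1·(s - 2)/((s - 2)^2 + 36) ↔ -e^(2t)cos(6t); 1·6/((s - 2)^2 + 36) ↔ e^(2t)sin(6t).

exp(2*t)*sin(6*t) - exp(2*t)*cos(6*t)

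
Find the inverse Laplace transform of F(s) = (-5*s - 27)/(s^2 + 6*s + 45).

Complete the square in the denominator: s^2 + 6*s + 45 = (s + 3)^2 + 6^2.
Split the numerator to match: -5*s - 27 = -5·(s + 3) - 2·6.
Invert each term: -5·(s + 3)/((s + 3)^2 + 36) ↔ -5e^(-3t)cos(6t); -2·6/((s + 3)^2 + 36) ↔ -2e^(-3t)sin(6t).

-2*exp(-3*t)*sin(6*t) - 5*exp(-3*t)*cos(6*t)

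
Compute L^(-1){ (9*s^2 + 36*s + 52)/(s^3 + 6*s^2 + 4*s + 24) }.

3*sin(2*t) + 5*cos(2*t) + 4*exp(-6*t)

Factor the denominator: s^3 + 6*s^2 + 4*s + 24 = (s + 6)*(s^2 + 4).
Partial fraction decomposition gives [4/(s + 6)] + [5*s/(s^2 + 4)] + [6/(s^2 + 4)].
Invert each term: 4/(s + 6) ↔ 4e^(-6t); 5·s/(s^2 + 4) ↔ 5cos(2t); 3·2/(s^2 + 4) ↔ 3sin(2t).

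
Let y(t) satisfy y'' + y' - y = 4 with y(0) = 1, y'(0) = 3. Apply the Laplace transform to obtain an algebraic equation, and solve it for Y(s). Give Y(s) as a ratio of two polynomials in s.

Transform both sides with L{·}.
The derivative rules (L{y''} = s^2 Y - s·y(0) - y'(0) and L{y'} = sY - y(0), with y(0) = 1, y'(0) = 3) turn the left side into (s^2 + s - 1)Y - (s + 4).
The right side is L{4} = 4/s.
So (s^2 + s - 1)Y = 4/s + (s + 4).
Isolate Y and clear denominators.

Y(s) = (s^2 + 4*s + 4)/(s^3 + s^2 - s)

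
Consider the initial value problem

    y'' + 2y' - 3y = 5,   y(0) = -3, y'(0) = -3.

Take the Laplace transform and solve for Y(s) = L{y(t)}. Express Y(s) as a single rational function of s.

Transform both sides with L{·}.
Using L{y''} = s^2 Y - s·y(0) - y'(0) and L{y'} = sY - y(0), with y(0) = -3, y'(0) = -3, the left side becomes (s^2 + 2*s - 3)Y - (-3*s - 9).
The right side is L{5} = 5/s.
So (s^2 + 2*s - 3)Y = 5/s + (-3*s - 9).
Solve for Y(s) and write it as one ratio of polynomials.

Y(s) = (-3*s^2 - 9*s + 5)/(s^3 + 2*s^2 - 3*s)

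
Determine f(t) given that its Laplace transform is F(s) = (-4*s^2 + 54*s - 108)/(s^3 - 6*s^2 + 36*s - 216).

Factor the denominator: s^3 - 6*s^2 + 36*s - 216 = (s - 6)*(s^2 + 36).
Partial fraction decomposition gives [1/(s - 6)] + [-5*s/(s^2 + 36)] + [24/(s^2 + 36)].
Invert each term: 1/(s - 6) ↔ e^(6t); -5·s/(s^2 + 36) ↔ -5cos(6t); 4·6/(s^2 + 36) ↔ 4sin(6t).

f(t) = exp(6*t) + 4*sin(6*t) - 5*cos(6*t)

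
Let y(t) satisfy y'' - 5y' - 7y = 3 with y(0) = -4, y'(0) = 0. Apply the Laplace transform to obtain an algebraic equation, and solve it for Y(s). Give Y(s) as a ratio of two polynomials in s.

Y(s) = (-4*s^2 + 20*s + 3)/(s^3 - 5*s^2 - 7*s)

Transform both sides with L{·}.
Using L{y''} = s^2 Y - s·y(0) - y'(0) and L{y'} = sY - y(0), with y(0) = -4, y'(0) = 0, the left side becomes (s^2 - 5*s - 7)Y - (-4*s + 20).
The right side is L{3} = 3/s.
So (s^2 - 5*s - 7)Y = 3/s + (-4*s + 20).
Divide through and combine into a single rational function.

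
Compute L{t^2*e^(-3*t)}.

2/(s + 3)^3

L{e^(-3t)} = 1/(s + 3).
Then apply L{t^2·g(t)} = (-1)^2 d^2/ds^2[G(s)] with G(s) = 1/(s + 3):
differentiating 2 times and applying the sign gives 2/(s + 3)^3.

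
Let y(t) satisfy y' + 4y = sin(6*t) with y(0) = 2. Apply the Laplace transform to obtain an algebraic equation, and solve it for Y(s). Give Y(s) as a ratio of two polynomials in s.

Y(s) = (2*s^2 + 78)/(s^3 + 4*s^2 + 36*s + 144)

Apply the Laplace transform to the equation.
With L{y'} = sY - y(0) = sY - 2: the LHS transforms to (s + 4)Y - (2).
The right side is L{sin(6*t)} = 6/(s^2 + 36).
So (s + 4)Y = 6/(s^2 + 36) + (2).
Isolate Y and clear denominators.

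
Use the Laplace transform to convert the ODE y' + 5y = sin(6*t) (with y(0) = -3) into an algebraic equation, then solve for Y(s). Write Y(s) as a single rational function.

Y(s) = (-3*s^2 - 102)/(s^3 + 5*s^2 + 36*s + 180)

Apply the Laplace transform to the equation.
The derivative rules (L{y'} = sY - y(0) = sY - (-3)) turn the left side into (s + 5)Y - (-3).
The right side is L{sin(6*t)} = 6/(s^2 + 36).
So (s + 5)Y = 6/(s^2 + 36) + (-3).
Divide through and combine into a single rational function.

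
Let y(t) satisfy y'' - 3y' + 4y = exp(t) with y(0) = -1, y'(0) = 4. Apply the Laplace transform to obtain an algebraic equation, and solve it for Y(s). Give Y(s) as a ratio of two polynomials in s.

Laplace-transform each side.
With L{y''} = s^2 Y - s·y(0) - y'(0) and L{y'} = sY - y(0), with y(0) = -1, y'(0) = 4: the LHS transforms to (s^2 - 3*s + 4)Y - (-s + 7).
The right side is L{exp(t)} = 1/(s - 1).
So (s^2 - 3*s + 4)Y = 1/(s - 1) + (-s + 7).
Solve for Y(s) and write it as one ratio of polynomials.

Y(s) = (-s^2 + 8*s - 6)/(s^3 - 4*s^2 + 7*s - 4)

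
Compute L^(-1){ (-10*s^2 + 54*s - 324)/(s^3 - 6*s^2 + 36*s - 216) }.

Factor the denominator: s^3 - 6*s^2 + 36*s - 216 = (s - 6)*(s^2 + 36).
Partial fraction decomposition gives [-5/(s - 6)] + [-5*s/(s^2 + 36)] + [24/(s^2 + 36)].
Invert each term: -5/(s - 6) ↔ -5e^(6t); -5·s/(s^2 + 36) ↔ -5cos(6t); 4·6/(s^2 + 36) ↔ 4sin(6t).

-5*exp(6*t) + 4*sin(6*t) - 5*cos(6*t)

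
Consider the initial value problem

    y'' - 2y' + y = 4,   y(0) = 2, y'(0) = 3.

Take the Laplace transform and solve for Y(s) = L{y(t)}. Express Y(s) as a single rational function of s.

Y(s) = (2*s^2 - s + 4)/(s^3 - 2*s^2 + s)

Transform both sides with L{·}.
Using L{y''} = s^2 Y - s·y(0) - y'(0) and L{y'} = sY - y(0), with y(0) = 2, y'(0) = 3, the left side becomes (s^2 - 2*s + 1)Y - (2*s - 1).
The right side is L{4} = 4/s.
So (s^2 - 2*s + 1)Y = 4/s + (2*s - 1).
Divide through and combine into a single rational function.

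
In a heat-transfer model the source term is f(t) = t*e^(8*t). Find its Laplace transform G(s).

G(s) = (s - 8)^(-2)

L{e^(8t)} = 1/(s - 8).
Then apply L{t·g(t)} = -d/ds[H(s)] with H(s) = 1/(s - 8):
differentiating 1 time and applying the sign gives (s - 8)^(-2).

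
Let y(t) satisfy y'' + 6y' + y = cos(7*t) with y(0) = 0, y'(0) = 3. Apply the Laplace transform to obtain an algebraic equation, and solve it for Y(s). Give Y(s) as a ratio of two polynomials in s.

Transform both sides with L{·}.
Using L{y''} = s^2 Y - s·y(0) - y'(0) and L{y'} = sY - y(0), with y(0) = 0, y'(0) = 3, the left side becomes (s^2 + 6*s + 1)Y - (3).
The right side is L{cos(7*t)} = s/(s^2 + 49).
So (s^2 + 6*s + 1)Y = s/(s^2 + 49) + (3).
Isolate Y and clear denominators.

Y(s) = (3*s^2 + s + 147)/(s^4 + 6*s^3 + 50*s^2 + 294*s + 49)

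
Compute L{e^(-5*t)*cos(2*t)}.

(s + 5)/((s + 5)^2 + 4)

L{cos(2t)} = s/(s^2 + 4).
By the first shifting theorem, multiplying by e^(-5t) replaces s with s + 5.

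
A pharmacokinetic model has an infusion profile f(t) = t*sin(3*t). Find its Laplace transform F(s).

F(s) = 6*s/(s^2 + 9)^2

L{sin(3t)} = 3/(s^2 + 9).
Then apply L{t·g(t)} = -d/ds[G(s)] with G(s) = 3/(s^2 + 9):
differentiating 1 time and applying the sign gives 6*s/(s^2 + 9)^2.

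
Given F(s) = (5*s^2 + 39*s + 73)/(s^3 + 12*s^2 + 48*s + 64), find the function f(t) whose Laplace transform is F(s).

f(t) = -3*t^2*exp(-4*t)/2 - t*exp(-4*t) + 5*exp(-4*t)

Factor the denominator: s^3 + 12*s^2 + 48*s + 64 = (s + 4)^3.
Partial fraction decomposition gives [5/(s + 4)] + [-1/(s + 4)^2] + [-3/(s + 4)^3].
Invert each term: 5/(s + 4) ↔ 5e^(-4t); -1/(s + 4)^2 ↔ -t·e^(-4t); -3/(s + 4)^3 ↔ (-3/2)t^2·e^(-4t).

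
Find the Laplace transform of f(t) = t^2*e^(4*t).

2/(s - 4)^3

L{e^(4t)} = 1/(s - 4).
Then apply L{t^2·g(t)} = (-1)^2 d^2/ds^2[H(s)] with H(s) = 1/(s - 4):
differentiating 2 times and applying the sign gives 2/(s - 4)^3.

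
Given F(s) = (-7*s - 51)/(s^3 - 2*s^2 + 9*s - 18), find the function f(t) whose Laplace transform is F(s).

Factor the denominator: s^3 - 2*s^2 + 9*s - 18 = (s - 2)*(s^2 + 9).
Partial fraction decomposition gives [-5/(s - 2)] + [5*s/(s^2 + 9)] + [3/(s^2 + 9)].
Invert each term: -5/(s - 2) ↔ -5e^(2t); 5·s/(s^2 + 9) ↔ 5cos(3t); 1·3/(s^2 + 9) ↔ sin(3t).

f(t) = -5*exp(2*t) + sin(3*t) + 5*cos(3*t)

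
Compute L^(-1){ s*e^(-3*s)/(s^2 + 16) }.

The factor e^(-3s) signals a time shift by c = 3 (second shifting theorem).
L{cos(4t)} = s/(s^2 + 16), so L^-1{s/(s^2 + 16)} = cos(4*t).
Hence the inverse is u(t - 3) times that function evaluated at t - 3.

Heaviside(t - 3)*(cos(4*t - 12))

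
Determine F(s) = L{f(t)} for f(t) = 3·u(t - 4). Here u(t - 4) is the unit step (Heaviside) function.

By the second shifting theorem, L{u(t - c)·g(t - c)} = e^(-cs)·G(s) with c = 4 and G(s) = L{g(t)}.
L{3} = 3/s.

F(s) = 3*exp(-4*s)/s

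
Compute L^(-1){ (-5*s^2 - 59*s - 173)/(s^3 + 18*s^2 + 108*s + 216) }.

t^2*exp(-6*t)/2 + t*exp(-6*t) - 5*exp(-6*t)

Factor the denominator: s^3 + 18*s^2 + 108*s + 216 = (s + 6)^3.
Partial fraction decomposition gives [-5/(s + 6)] + [(s + 6)^(-2)] + [(s + 6)^(-3)].
Invert each term: -5/(s + 6) ↔ -5e^(-6t); 1/(s + 6)^2 ↔ t·e^(-6t); 1/(s + 6)^3 ↔ (1/2)t^2·e^(-6t).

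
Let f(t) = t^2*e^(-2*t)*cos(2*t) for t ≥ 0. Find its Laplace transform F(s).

F(s) = 2*(s + 2)*(s^2 + 4*s - 8)/(s^2 + 4*s + 8)^3

L{cos(2t)} = s/(s^2 + 4).
Multiplying by e^(-2t) shifts s → s + 2, so L{e^(-2*t)*cos(2*t)} = (s + 2)/((s + 2)^2 + 4).
Then apply L{t^2·g(t)} = (-1)^2 d^2/ds^2[G(s)] with G(s) = (s + 2)/((s + 2)^2 + 4):
differentiating 2 times and applying the sign gives 2*(s + 2)*(s^2 + 4*s - 8)/(s^2 + 4*s + 8)^3.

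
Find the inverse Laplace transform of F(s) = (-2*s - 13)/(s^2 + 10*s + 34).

Complete the square in the denominator: s^2 + 10*s + 34 = (s + 5)^2 + 3^2.
Split the numerator to match: -2*s - 13 = -2·(s + 5) - 1·3.
Invert each term: -2·(s + 5)/((s + 5)^2 + 9) ↔ -2e^(-5t)cos(3t); -1·3/((s + 5)^2 + 9) ↔ -e^(-5t)sin(3t).

-exp(-5*t)*sin(3*t) - 2*exp(-5*t)*cos(3*t)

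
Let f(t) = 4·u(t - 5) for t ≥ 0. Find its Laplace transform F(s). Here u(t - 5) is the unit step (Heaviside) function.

F(s) = 4*exp(-5*s)/s

By the second shifting theorem, L{u(t - c)·g(t - c)} = e^(-cs)·G(s) with c = 5 and G(s) = L{g(t)}.
L{4} = 4/s.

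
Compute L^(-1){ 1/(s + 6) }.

exp(-6*t)

Since L{e^(-6t)} = 1/(s + 6), the inverse is e^(-6*t).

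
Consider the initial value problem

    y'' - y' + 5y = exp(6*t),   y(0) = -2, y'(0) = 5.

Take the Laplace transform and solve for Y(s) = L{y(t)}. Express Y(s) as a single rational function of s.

Laplace-transform each side.
Using L{y''} = s^2 Y - s·y(0) - y'(0) and L{y'} = sY - y(0), with y(0) = -2, y'(0) = 5, the left side becomes (s^2 - s + 5)Y - (-2*s + 7).
The right side is L{exp(6*t)} = 1/(s - 6).
So (s^2 - s + 5)Y = 1/(s - 6) + (-2*s + 7).
Solve for Y(s) and write it as one ratio of polynomials.

Y(s) = (-2*s^2 + 19*s - 41)/(s^3 - 7*s^2 + 11*s - 30)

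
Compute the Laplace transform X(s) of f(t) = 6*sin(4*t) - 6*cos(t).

By linearity of the Laplace transform, transform each term separately.
(6)·[L{sin(4t)} = 4/(s^2 + 16)]; (-6)·[L{cos(t)} = s/(s^2 + 1)].

X(s) = -6*s/(s^2 + 1) + 24/(s^2 + 16)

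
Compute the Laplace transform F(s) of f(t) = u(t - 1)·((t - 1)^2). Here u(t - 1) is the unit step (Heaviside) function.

By the second shifting theorem, L{u(t - c)·g(t - c)} = e^(-cs)·G(s) with c = 1 and G(s) = L{g(t)}.
L{t^2} = 2!/s^3 = 2/s^3.

F(s) = 2*exp(-s)/s^3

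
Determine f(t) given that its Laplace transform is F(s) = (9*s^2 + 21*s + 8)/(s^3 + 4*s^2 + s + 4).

Factor the denominator: s^3 + 4*s^2 + s + 4 = (s + 4)*(s^2 + 1).
Partial fraction decomposition gives [4/(s + 4)] + [5*s/(s^2 + 1)] + [1/(s^2 + 1)].
Invert each term: 4/(s + 4) ↔ 4e^(-4t); 5·s/(s^2 + 1) ↔ 5cos(t); 1·1/(s^2 + 1) ↔ sin(t).

f(t) = sin(t) + 5*cos(t) + 4*exp(-4*t)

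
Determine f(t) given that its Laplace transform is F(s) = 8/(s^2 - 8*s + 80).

f(t) = exp(4*t)*sin(8*t)

Rewrite the denominator: s^2 - 8*s + 80 = (s - 4)^2 + 64.
The form in (s - 4) signals a first-shifting-theorem factor e^(4t).
Since L{sin(8t)} = 8/(s^2 + 64), the inverse is e^(4*t)*sin(8*t).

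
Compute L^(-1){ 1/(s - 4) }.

exp(4*t)

Since L{e^(4t)} = 1/(s - 4), the inverse is e^(4*t).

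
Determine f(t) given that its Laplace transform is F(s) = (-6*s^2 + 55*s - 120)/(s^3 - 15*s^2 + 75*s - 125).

Factor the denominator: s^3 - 15*s^2 + 75*s - 125 = (s - 5)^3.
Partial fraction decomposition gives [-6/(s - 5)] + [-5/(s - 5)^2] + [5/(s - 5)^3].
Invert each term: -6/(s - 5) ↔ -6e^(5t); -5/(s - 5)^2 ↔ -5t·e^(5t); 5/(s - 5)^3 ↔ (5/2)t^2·e^(5t).

f(t) = 5*t^2*exp(5*t)/2 - 5*t*exp(5*t) - 6*exp(5*t)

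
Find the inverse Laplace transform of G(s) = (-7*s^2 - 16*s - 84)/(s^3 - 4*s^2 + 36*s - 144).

-5*exp(4*t) - 4*sin(6*t) - 2*cos(6*t)

Factor the denominator: s^3 - 4*s^2 + 36*s - 144 = (s - 4)*(s^2 + 36).
Partial fraction decomposition gives [-5/(s - 4)] + [-2*s/(s^2 + 36)] + [-24/(s^2 + 36)].
Invert each term: -5/(s - 4) ↔ -5e^(4t); -2·s/(s^2 + 36) ↔ -2cos(6t); -4·6/(s^2 + 36) ↔ -4sin(6t).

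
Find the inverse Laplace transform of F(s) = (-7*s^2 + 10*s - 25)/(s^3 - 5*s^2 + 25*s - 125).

-3*exp(5*t) - 2*sin(5*t) - 4*cos(5*t)

Factor the denominator: s^3 - 5*s^2 + 25*s - 125 = (s - 5)*(s^2 + 25).
Partial fraction decomposition gives [-3/(s - 5)] + [-4*s/(s^2 + 25)] + [-10/(s^2 + 25)].
Invert each term: -3/(s - 5) ↔ -3e^(5t); -4·s/(s^2 + 25) ↔ -4cos(5t); -2·5/(s^2 + 25) ↔ -2sin(5t).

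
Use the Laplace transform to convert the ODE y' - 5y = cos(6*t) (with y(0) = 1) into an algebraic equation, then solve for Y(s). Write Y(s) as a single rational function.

Take the Laplace transform of both sides.
The derivative rules (L{y'} = sY - y(0) = sY - 1) turn the left side into (s - 5)Y - (1).
The right side is L{cos(6*t)} = s/(s^2 + 36).
So (s - 5)Y = s/(s^2 + 36) + (1).
Solve for Y(s) and write it as one ratio of polynomials.

Y(s) = (s^2 + s + 36)/(s^3 - 5*s^2 + 36*s - 180)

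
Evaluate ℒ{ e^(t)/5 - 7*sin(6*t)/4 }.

-21/(2*(s^2 + 36)) + 1/(5*(s - 1))

The transform is linear, so treat each term independently.
(1/5)·[L{e^(t)} = 1/(s - 1)]; (-7/4)·[L{sin(6t)} = 6/(s^2 + 36)].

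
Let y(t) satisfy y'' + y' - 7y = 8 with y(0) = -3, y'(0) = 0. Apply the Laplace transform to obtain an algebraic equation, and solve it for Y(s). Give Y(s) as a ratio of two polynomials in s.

Transform both sides with L{·}.
With L{y''} = s^2 Y - s·y(0) - y'(0) and L{y'} = sY - y(0), with y(0) = -3, y'(0) = 0: the LHS transforms to (s^2 + s - 7)Y - (-3*s - 3).
The right side is L{8} = 8/s.
So (s^2 + s - 7)Y = 8/s + (-3*s - 3).
Divide through and combine into a single rational function.

Y(s) = (-3*s^2 - 3*s + 8)/(s^3 + s^2 - 7*s)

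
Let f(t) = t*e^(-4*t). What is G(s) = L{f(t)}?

G(s) = (s + 4)^(-2)

L{e^(-4t)} = 1/(s + 4).
Then apply L{t·g(t)} = -d/ds[H(s)] with H(s) = 1/(s + 4):
differentiating 1 time and applying the sign gives (s + 4)^(-2).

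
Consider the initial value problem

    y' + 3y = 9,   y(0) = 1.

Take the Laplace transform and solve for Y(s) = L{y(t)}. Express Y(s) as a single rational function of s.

Apply the Laplace transform to the equation.
Using L{y'} = sY - y(0) = sY - 1, the left side becomes (s + 3)Y - (1).
The right side is L{9} = 9/s.
So (s + 3)Y = 9/s + (1).
Solve for Y(s) and write it as one ratio of polynomials.

Y(s) = (s + 9)/(s^2 + 3*s)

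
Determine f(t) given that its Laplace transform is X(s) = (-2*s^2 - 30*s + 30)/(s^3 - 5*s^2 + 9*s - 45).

f(t) = -5*exp(5*t) - 5*sin(3*t) + 3*cos(3*t)

Factor the denominator: s^3 - 5*s^2 + 9*s - 45 = (s - 5)*(s^2 + 9).
Partial fraction decomposition gives [-5/(s - 5)] + [3*s/(s^2 + 9)] + [-15/(s^2 + 9)].
Invert each term: -5/(s - 5) ↔ -5e^(5t); 3·s/(s^2 + 9) ↔ 3cos(3t); -5·3/(s^2 + 9) ↔ -5sin(3t).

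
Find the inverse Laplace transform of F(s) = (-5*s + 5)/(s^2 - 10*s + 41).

Complete the square in the denominator: s^2 - 10*s + 41 = (s - 5)^2 + 4^2.
Split the numerator to match: -5*s + 5 = -5·(s - 5) - 5·4.
Invert each term: -5·(s - 5)/((s - 5)^2 + 16) ↔ -5e^(5t)cos(4t); -5·4/((s - 5)^2 + 16) ↔ -5e^(5t)sin(4t).

-5*exp(5*t)*sin(4*t) - 5*exp(5*t)*cos(4*t)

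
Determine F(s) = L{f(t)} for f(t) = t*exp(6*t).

F(s) = (s - 6)^(-2)

L{e^(6t)} = 1/(s - 6).
Then apply L{t·g(t)} = -d/ds[G(s)] with G(s) = 1/(s - 6):
differentiating 1 time and applying the sign gives (s - 6)^(-2).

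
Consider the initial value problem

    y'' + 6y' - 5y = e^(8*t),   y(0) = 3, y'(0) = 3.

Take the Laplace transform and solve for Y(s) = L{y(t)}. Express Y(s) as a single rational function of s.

Take the Laplace transform of both sides.
With L{y''} = s^2 Y - s·y(0) - y'(0) and L{y'} = sY - y(0), with y(0) = 3, y'(0) = 3: the LHS transforms to (s^2 + 6*s - 5)Y - (3*s + 21).
The right side is L{e^(8*t)} = 1/(s - 8).
So (s^2 + 6*s - 5)Y = 1/(s - 8) + (3*s + 21).
Divide through and combine into a single rational function.

Y(s) = (3*s^2 - 3*s - 167)/(s^3 - 2*s^2 - 53*s + 40)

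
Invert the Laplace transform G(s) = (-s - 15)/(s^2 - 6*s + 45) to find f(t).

Complete the square in the denominator: s^2 - 6*s + 45 = (s - 3)^2 + 6^2.
Split the numerator to match: -s - 15 = -1·(s - 3) - 3·6.
Invert each term: -1·(s - 3)/((s - 3)^2 + 36) ↔ -e^(3t)cos(6t); -3·6/((s - 3)^2 + 36) ↔ -3e^(3t)sin(6t).

f(t) = -3*exp(3*t)*sin(6*t) - exp(3*t)*cos(6*t)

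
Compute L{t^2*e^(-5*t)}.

2/(s + 5)^3

L{e^(-5t)} = 1/(s + 5).
Then apply L{t^2·g(t)} = (-1)^2 d^2/ds^2[G(s)] with G(s) = 1/(s + 5):
differentiating 2 times and applying the sign gives 2/(s + 5)^3.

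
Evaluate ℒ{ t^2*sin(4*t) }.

8*(3*s^2 - 16)/(s^2 + 16)^3

L{sin(4t)} = 4/(s^2 + 16).
Then apply L{t^2·g(t)} = (-1)^2 d^2/ds^2[G(s)] with G(s) = 4/(s^2 + 16):
differentiating 2 times and applying the sign gives 8*(3*s^2 - 16)/(s^2 + 16)^3.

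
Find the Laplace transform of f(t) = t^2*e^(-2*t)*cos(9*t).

2*(s + 2)*(s^2 + 4*s - 239)/(s^2 + 4*s + 85)^3

L{cos(9t)} = s/(s^2 + 81).
Multiplying by e^(-2t) shifts s → s + 2, so L{e^(-2*t)*cos(9*t)} = (s + 2)/((s + 2)^2 + 81).
Then apply L{t^2·g(t)} = (-1)^2 d^2/ds^2[G(s)] with G(s) = (s + 2)/((s + 2)^2 + 81):
differentiating 2 times and applying the sign gives 2*(s + 2)*(s^2 + 4*s - 239)/(s^2 + 4*s + 85)^3.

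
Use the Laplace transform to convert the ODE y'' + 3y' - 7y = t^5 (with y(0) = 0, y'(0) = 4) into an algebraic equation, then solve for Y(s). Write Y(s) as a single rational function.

Apply the Laplace transform to the equation.
Using L{y''} = s^2 Y - s·y(0) - y'(0) and L{y'} = sY - y(0), with y(0) = 0, y'(0) = 4, the left side becomes (s^2 + 3*s - 7)Y - (4).
The right side is L{t^5} = 120/s^6.
So (s^2 + 3*s - 7)Y = 120/s^6 + (4).
Divide through and combine into a single rational function.

Y(s) = (4*s^6 + 120)/(s^8 + 3*s^7 - 7*s^6)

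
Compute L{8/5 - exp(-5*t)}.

-1/(s + 5) + 8/(5*s)

By linearity of the Laplace transform, transform each term separately.
(-1)·[L{e^(-5t)} = 1/(s + 5)]; L{8/5} = (8/5)/s.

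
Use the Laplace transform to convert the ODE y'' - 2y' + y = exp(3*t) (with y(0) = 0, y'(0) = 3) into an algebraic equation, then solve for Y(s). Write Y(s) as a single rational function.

Y(s) = (3*s - 8)/(s^3 - 5*s^2 + 7*s - 3)

Transform both sides with L{·}.
The derivative rules (L{y''} = s^2 Y - s·y(0) - y'(0) and L{y'} = sY - y(0), with y(0) = 0, y'(0) = 3) turn the left side into (s^2 - 2*s + 1)Y - (3).
The right side is L{exp(3*t)} = 1/(s - 3).
So (s^2 - 2*s + 1)Y = 1/(s - 3) + (3).
Isolate Y and clear denominators.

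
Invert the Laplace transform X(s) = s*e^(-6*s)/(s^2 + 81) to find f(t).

The factor e^(-6s) signals a time shift by c = 6 (second shifting theorem).
L{cos(9t)} = s/(s^2 + 81), so L^-1{s/(s^2 + 81)} = cos(9*t).
Hence the inverse is u(t - 6) times that function evaluated at t - 6.

f(t) = Heaviside(t - 6)*(cos(9*t - 54))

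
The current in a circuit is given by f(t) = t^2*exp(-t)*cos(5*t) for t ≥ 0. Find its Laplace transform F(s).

L{cos(5t)} = s/(s^2 + 25).
Multiplying by e^(-t) shifts s → s + 1, so L{exp(-t)*cos(5*t)} = (s + 1)/((s + 1)^2 + 25).
Then apply L{t^2·g(t)} = (-1)^2 d^2/ds^2[G(s)] with G(s) = (s + 1)/((s + 1)^2 + 25):
differentiating 2 times and applying the sign gives 2*(s + 1)*(s^2 + 2*s - 74)/(s^2 + 2*s + 26)^3.

F(s) = 2*(s + 1)*(s^2 + 2*s - 74)/(s^2 + 2*s + 26)^3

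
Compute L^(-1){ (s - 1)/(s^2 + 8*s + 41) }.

-exp(-4*t)*sin(5*t) + exp(-4*t)*cos(5*t)

Complete the square in the denominator: s^2 + 8*s + 41 = (s + 4)^2 + 5^2.
Split the numerator to match: s - 1 = 1·(s + 4) - 1·5.
Invert each term: 1·(s + 4)/((s + 4)^2 + 25) ↔ e^(-4t)cos(5t); -1·5/((s + 4)^2 + 25) ↔ -e^(-4t)sin(5t).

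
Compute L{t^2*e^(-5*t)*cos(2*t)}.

L{cos(2t)} = s/(s^2 + 4).
Multiplying by e^(-5t) shifts s → s + 5, so L{e^(-5*t)*cos(2*t)} = (s + 5)/((s + 5)^2 + 4).
Then apply L{t^2·g(t)} = (-1)^2 d^2/ds^2[G(s)] with G(s) = (s + 5)/((s + 5)^2 + 4):
differentiating 2 times and applying the sign gives 2*(s + 5)*(s^2 + 10*s + 13)/(s^2 + 10*s + 29)^3.

2*(s + 5)*(s^2 + 10*s + 13)/(s^2 + 10*s + 29)^3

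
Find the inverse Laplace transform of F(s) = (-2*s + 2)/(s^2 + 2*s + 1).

Factor the denominator: s^2 + 2*s + 1 = (s + 1)^2.
Partial fraction decomposition gives [-2/(s + 1)] + [4/(s + 1)^2].
Invert each term: -2/(s + 1) ↔ -2e^(-t); 4/(s + 1)^2 ↔ 4t·e^(-t).

4*t*exp(-t) - 2*exp(-t)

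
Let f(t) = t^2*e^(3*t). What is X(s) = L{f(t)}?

L{e^(3t)} = 1/(s - 3).
Then apply L{t^2·g(t)} = (-1)^2 d^2/ds^2[G(s)] with G(s) = 1/(s - 3):
differentiating 2 times and applying the sign gives 2/(s - 3)^3.

X(s) = 2/(s - 3)^3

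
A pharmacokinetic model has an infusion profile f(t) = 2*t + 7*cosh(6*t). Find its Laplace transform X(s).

By linearity of the Laplace transform, transform each term separately.
(2)·[L{t} = 1!/s^2 = 1/s^2]; (7)·[L{cosh(6t)} = s/(s^2 - 36)].

X(s) = 7*s/(s^2 - 36) + 2/s^2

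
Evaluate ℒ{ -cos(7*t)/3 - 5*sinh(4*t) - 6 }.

The transform is linear, so treat each term independently.
(-5)·[L{sinh(4t)} = 4/(s^2 - 16)]; L{-6} = -6/s; (-1/3)·[L{cos(7t)} = s/(s^2 + 49)].

-s/(3*(s^2 + 49)) - 20/(s^2 - 16) - 6/s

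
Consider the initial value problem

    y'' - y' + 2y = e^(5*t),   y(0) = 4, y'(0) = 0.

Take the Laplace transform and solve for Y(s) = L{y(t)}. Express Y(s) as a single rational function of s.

Y(s) = (4*s^2 - 24*s + 21)/(s^3 - 6*s^2 + 7*s - 10)

Transform both sides with L{·}.
Using L{y''} = s^2 Y - s·y(0) - y'(0) and L{y'} = sY - y(0), with y(0) = 4, y'(0) = 0, the left side becomes (s^2 - s + 2)Y - (4*s - 4).
The right side is L{e^(5*t)} = 1/(s - 5).
So (s^2 - s + 2)Y = 1/(s - 5) + (4*s - 4).
Isolate Y and clear denominators.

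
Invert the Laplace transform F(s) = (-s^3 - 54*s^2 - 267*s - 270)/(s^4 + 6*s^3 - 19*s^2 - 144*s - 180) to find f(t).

f(t) = -5*exp(5*t) - 2*exp(-2*t) + 3*exp(-3*t) + 3*exp(-6*t)

Factor the denominator: s^4 + 6*s^3 - 19*s^2 - 144*s - 180 = (s - 5)*(s + 2)*(s + 3)*(s + 6).
Partial fraction decomposition gives [3/(s + 3)] + [-2/(s + 2)] + [-5/(s - 5)] + [3/(s + 6)].
Invert each term: 3/(s + 3) ↔ 3e^(-3t); -2/(s + 2) ↔ -2e^(-2t); -5/(s - 5) ↔ -5e^(5t); 3/(s + 6) ↔ 3e^(-6t).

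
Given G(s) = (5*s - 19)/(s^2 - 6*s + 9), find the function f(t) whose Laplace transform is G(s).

f(t) = -4*t*exp(3*t) + 5*exp(3*t)

Factor the denominator: s^2 - 6*s + 9 = (s - 3)^2.
Partial fraction decomposition gives [5/(s - 3)] + [-4/(s - 3)^2].
Invert each term: 5/(s - 3) ↔ 5e^(3t); -4/(s - 3)^2 ↔ -4t·e^(3t).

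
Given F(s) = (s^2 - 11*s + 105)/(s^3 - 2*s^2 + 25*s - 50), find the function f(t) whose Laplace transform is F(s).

Factor the denominator: s^3 - 2*s^2 + 25*s - 50 = (s - 2)*(s^2 + 25).
Partial fraction decomposition gives [3/(s - 2)] + [-2*s/(s^2 + 25)] + [-15/(s^2 + 25)].
Invert each term: 3/(s - 2) ↔ 3e^(2t); -2·s/(s^2 + 25) ↔ -2cos(5t); -3·5/(s^2 + 25) ↔ -3sin(5t).

f(t) = 3*exp(2*t) - 3*sin(5*t) - 2*cos(5*t)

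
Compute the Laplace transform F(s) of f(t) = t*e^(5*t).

F(s) = (s - 5)^(-2)

L{e^(5t)} = 1/(s - 5).
Then apply L{t·g(t)} = -d/ds[G(s)] with G(s) = 1/(s - 5):
differentiating 1 time and applying the sign gives (s - 5)^(-2).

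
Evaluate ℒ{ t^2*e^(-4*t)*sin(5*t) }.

L{sin(5t)} = 5/(s^2 + 25).
Multiplying by e^(-4t) shifts s → s + 4, so L{e^(-4*t)*sin(5*t)} = 5/((s + 4)^2 + 25).
Then apply L{t^2·g(t)} = (-1)^2 d^2/ds^2[G(s)] with G(s) = 5/((s + 4)^2 + 25):
differentiating 2 times and applying the sign gives 10*(3*s^2 + 24*s + 23)/(s^2 + 8*s + 41)^3.

10*(3*s^2 + 24*s + 23)/(s^2 + 8*s + 41)^3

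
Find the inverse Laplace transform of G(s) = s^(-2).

t

Since L{t} = 1!/s^2 = 1/s^2, the inverse is t.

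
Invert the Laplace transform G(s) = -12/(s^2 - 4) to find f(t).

f(t) = -6*sinh(2*t)

Since L{sinh(2t)} = 2/(s^2 - 4), the inverse is sinh(2*t), scaled by -6.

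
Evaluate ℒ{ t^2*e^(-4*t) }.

L{e^(-4t)} = 1/(s + 4).
Then apply L{t^2·g(t)} = (-1)^2 d^2/ds^2[G(s)] with G(s) = 1/(s + 4):
differentiating 2 times and applying the sign gives 2/(s + 4)^3.

2/(s + 4)^3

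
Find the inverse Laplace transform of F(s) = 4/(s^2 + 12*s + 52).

exp(-6*t)*sin(4*t)

Rewrite the denominator: s^2 + 12*s + 52 = (s + 6)^2 + 16.
The form in (s + 6) signals a first-shifting-theorem factor e^(-6t).
Since L{sin(4t)} = 4/(s^2 + 16), the inverse is exp(-6*t)*sin(4*t).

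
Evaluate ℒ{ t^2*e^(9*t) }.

L{e^(9t)} = 1/(s - 9).
Then apply L{t^2·g(t)} = (-1)^2 d^2/ds^2[H(s)] with H(s) = 1/(s - 9):
differentiating 2 times and applying the sign gives 2/(s - 9)^3.

2/(s - 9)^3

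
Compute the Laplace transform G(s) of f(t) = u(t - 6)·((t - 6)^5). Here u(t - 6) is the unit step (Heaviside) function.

G(s) = 120*exp(-6*s)/s^6

By the second shifting theorem, L{u(t - c)·g(t - c)} = e^(-cs)·H(s) with c = 6 and H(s) = L{g(t)}.
L{t^5} = 5!/s^6 = 120/s^6.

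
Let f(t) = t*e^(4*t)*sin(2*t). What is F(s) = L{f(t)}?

L{sin(2t)} = 2/(s^2 + 4).
Multiplying by e^(4t) shifts s → s - 4, so L{e^(4*t)*sin(2*t)} = 2/((s - 4)^2 + 4).
Then apply L{t·g(t)} = -d/ds[G(s)] with G(s) = 2/((s - 4)^2 + 4):
differentiating 1 time and applying the sign gives 4*(s - 4)/(s^2 - 8*s + 20)^2.

F(s) = 4*(s - 4)/(s^2 - 8*s + 20)^2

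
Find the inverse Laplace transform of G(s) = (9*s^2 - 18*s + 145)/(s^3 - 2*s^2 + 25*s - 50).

Factor the denominator: s^3 - 2*s^2 + 25*s - 50 = (s - 2)*(s^2 + 25).
Partial fraction decomposition gives [5/(s - 2)] + [4*s/(s^2 + 25)] + [-10/(s^2 + 25)].
Invert each term: 5/(s - 2) ↔ 5e^(2t); 4·s/(s^2 + 25) ↔ 4cos(5t); -2·5/(s^2 + 25) ↔ -2sin(5t).

5*exp(2*t) - 2*sin(5*t) + 4*cos(5*t)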